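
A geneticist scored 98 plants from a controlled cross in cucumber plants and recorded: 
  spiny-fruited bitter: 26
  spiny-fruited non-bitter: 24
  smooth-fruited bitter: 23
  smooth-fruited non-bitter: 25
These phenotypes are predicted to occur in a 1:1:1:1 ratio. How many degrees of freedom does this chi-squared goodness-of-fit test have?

3

A goodness-of-fit test with 4 phenotype classes has df = 4 − 1 = 3.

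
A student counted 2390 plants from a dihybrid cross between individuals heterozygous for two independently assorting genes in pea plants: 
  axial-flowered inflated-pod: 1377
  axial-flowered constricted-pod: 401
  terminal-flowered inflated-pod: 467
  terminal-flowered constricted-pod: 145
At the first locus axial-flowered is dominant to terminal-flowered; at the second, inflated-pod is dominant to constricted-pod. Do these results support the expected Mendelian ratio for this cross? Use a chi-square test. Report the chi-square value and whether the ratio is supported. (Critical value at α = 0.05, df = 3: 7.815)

A dihybrid F₂ with independent assortment and complete dominance at both loci gives a 9:3:3:1 phenotypic ratio.
Under the 9:3:3:1 hypothesis (Σ ratio = 16, N = 2390):
  axial-flowered inflated-pod: 2390 × 9/16 = 1344.375
  axial-flowered constricted-pod: 2390 × 3/16 = 448.125
  terminal-flowered inflated-pod: 2390 × 3/16 = 448.125
  terminal-flowered constricted-pod: 2390 × 1/16 = 149.375
χ² = Σ (O − E)² / E
  axial-flowered inflated-pod: (1377 − 1344.375)² / 1344.375 = 0.7917
  axial-flowered constricted-pod: (401 − 448.125)² / 448.125 = 4.9557
  terminal-flowered inflated-pod: (467 − 448.125)² / 448.125 = 0.7950
  terminal-flowered constricted-pod: (145 − 149.375)² / 149.375 = 0.1281
χ² = 0.7917 + 4.9557 + 0.7950 + 0.1281 = 6.6705 ≈ 6.671
Degrees of freedom = 4 − 1 = 3; critical value at α = 0.05 is 7.815.
Since 6.671 < 7.815, we fail to reject the null hypothesis — the data are consistent with the 9:3:3:1 ratio.

6.671; consistent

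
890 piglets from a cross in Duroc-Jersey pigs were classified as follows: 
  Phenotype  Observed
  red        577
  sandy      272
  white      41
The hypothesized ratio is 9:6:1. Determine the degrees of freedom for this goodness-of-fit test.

2

A goodness-of-fit test with 3 phenotype classes has df = 3 − 1 = 2.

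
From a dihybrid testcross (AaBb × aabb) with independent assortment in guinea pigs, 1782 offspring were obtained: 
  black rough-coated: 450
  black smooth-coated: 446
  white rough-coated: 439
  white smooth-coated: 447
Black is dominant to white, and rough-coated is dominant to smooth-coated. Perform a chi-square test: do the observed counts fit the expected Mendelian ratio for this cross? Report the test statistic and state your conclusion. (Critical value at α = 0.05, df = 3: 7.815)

A dihybrid testcross with independent assortment gives a 1:1:1:1 ratio.
The 1:1:1:1 ratio has 4 parts, so with N = 1782 the expected counts are:
  black rough-coated: 1782 × 1/4 = 445.5
  black smooth-coated: 1782 × 1/4 = 445.5
  white rough-coated: 1782 × 1/4 = 445.5
  white smooth-coated: 1782 × 1/4 = 445.5
χ² = Σ (O − E)² / E
  black rough-coated: (450 − 445.5)² / 445.5 = 0.0455
  black smooth-coated: (446 − 445.5)² / 445.5 = 0.0006
  white rough-coated: (439 − 445.5)² / 445.5 = 0.0948
  white smooth-coated: (447 − 445.5)² / 445.5 = 0.0051
χ² = 0.0455 + 0.0006 + 0.0948 + 0.0051 = 0.146
Degrees of freedom = 4 − 1 = 3; critical value at α = 0.05 is 7.815.
Since 0.146 < 7.815, we fail to reject the null hypothesis — the data are consistent with the 1:1:1:1 ratio.

0.146; consistent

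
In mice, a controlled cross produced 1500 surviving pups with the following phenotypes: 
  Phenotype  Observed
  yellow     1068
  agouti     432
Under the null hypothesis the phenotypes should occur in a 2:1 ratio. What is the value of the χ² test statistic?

13.872

Under the 2:1 hypothesis (Σ ratio = 3, N = 1500):
  yellow: 1500 × 2/3 = 1000
  agouti: 1500 × 1/3 = 500
χ² = Σ (O − E)² / E
  yellow: (1068 − 1000)² / 1000 = 4.6240
  agouti: (432 − 500)² / 500 = 9.2480
χ² = 4.6240 + 9.2480 = 13.872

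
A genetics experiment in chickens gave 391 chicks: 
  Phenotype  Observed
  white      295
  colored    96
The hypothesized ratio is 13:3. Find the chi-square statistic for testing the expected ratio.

8.641

Under the 13:3 hypothesis (Σ ratio = 16, N = 391):
  white: 391 × 13/16 = 317.6875
  colored: 391 × 3/16 = 73.3125
χ² = Σ (O − E)² / E
  white: (295 − 317.6875)² / 317.6875 = 1.6202
  colored: (96 − 73.3125)² / 73.3125 = 7.0209
χ² = 1.6202 + 7.0209 = 8.6411 ≈ 8.641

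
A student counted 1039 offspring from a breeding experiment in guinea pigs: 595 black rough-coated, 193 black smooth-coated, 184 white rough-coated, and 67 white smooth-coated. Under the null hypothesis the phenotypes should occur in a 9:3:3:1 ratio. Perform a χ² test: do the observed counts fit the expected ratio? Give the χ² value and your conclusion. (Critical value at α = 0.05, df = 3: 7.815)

Under the 9:3:3:1 hypothesis (Σ ratio = 16, N = 1039):
  black rough-coated: 1039 × 9/16 = 584.4375
  black smooth-coated: 1039 × 3/16 = 194.8125
  white rough-coated: 1039 × 3/16 = 194.8125
  white smooth-coated: 1039 × 1/16 = 64.9375
χ² = Σ (O − E)² / E
  black rough-coated: (595 − 584.4375)² / 584.4375 = 0.1909
  black smooth-coated: (193 − 194.8125)² / 194.8125 = 0.0169
  white rough-coated: (184 − 194.8125)² / 194.8125 = 0.6001
  white smooth-coated: (67 − 64.9375)² / 64.9375 = 0.0655
χ² = 0.1909 + 0.0169 + 0.6001 + 0.0655 = 0.8734 ≈ 0.873
Degrees of freedom = 4 − 1 = 3; critical value at α = 0.05 is 7.815.
Since 0.873 < 7.815, we fail to reject the null hypothesis — the data are consistent with the 9:3:3:1 ratio.

0.873; consistent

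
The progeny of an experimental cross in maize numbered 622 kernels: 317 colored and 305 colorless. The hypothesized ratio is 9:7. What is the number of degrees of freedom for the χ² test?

A goodness-of-fit test with 2 phenotype classes has df = 2 − 1 = 1.

1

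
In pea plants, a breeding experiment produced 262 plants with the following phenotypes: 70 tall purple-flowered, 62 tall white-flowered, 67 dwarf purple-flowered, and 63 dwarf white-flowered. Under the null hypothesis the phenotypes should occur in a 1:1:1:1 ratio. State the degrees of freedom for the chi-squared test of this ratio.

3

A goodness-of-fit test with 4 phenotype classes has df = 4 − 1 = 3.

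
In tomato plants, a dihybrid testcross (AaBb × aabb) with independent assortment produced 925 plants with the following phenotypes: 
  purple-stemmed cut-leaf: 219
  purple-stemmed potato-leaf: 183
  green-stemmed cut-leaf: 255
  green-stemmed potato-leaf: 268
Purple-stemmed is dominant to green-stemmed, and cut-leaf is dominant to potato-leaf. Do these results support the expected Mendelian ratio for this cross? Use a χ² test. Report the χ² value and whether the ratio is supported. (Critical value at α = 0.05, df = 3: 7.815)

A dihybrid testcross with independent assortment gives a 1:1:1:1 ratio.
The 1:1:1:1 ratio has 4 parts, so with N = 925 the expected counts are:
  purple-stemmed cut-leaf: 925 × 1/4 = 231.25
  purple-stemmed potato-leaf: 925 × 1/4 = 231.25
  green-stemmed cut-leaf: 925 × 1/4 = 231.25
  green-stemmed potato-leaf: 925 × 1/4 = 231.25
χ² = Σ (O − E)² / E
  purple-stemmed cut-leaf: (219 − 231.25)² / 231.25 = 0.6489
  purple-stemmed potato-leaf: (183 − 231.25)² / 231.25 = 10.0673
  green-stemmed cut-leaf: (255 − 231.25)² / 231.25 = 2.4392
  green-stemmed potato-leaf: (268 − 231.25)² / 231.25 = 5.8403
χ² = 0.6489 + 10.0673 + 2.4392 + 5.8403 = 18.9957 ≈ 18.996
Degrees of freedom = 4 − 1 = 3; critical value at α = 0.05 is 7.815.
Since 18.996 > 7.815, we reject the null hypothesis — the data do not fit the 1:1:1:1 ratio.

18.996; not consistent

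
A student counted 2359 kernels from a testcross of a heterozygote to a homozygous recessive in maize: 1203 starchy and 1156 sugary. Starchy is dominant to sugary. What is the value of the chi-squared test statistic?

A testcross of a heterozygote (Aa × aa) gives a 1:1 phenotypic ratio.
The 1:1 ratio has 2 parts, so with N = 2359 the expected counts are:
  starchy: 2359 × 1/2 = 1179.5
  sugary: 2359 × 1/2 = 1179.5
χ² = Σ (O − E)² / E
  starchy: (1203 − 1179.5)² / 1179.5 = 0.4682
  sugary: (1156 − 1179.5)² / 1179.5 = 0.4682
χ² = 0.4682 + 0.4682 = 0.9364 ≈ 0.936

0.936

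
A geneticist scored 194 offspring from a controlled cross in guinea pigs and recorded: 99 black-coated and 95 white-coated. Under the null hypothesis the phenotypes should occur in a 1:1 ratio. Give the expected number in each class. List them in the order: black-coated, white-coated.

Under the 1:1 hypothesis (Σ ratio = 2, N = 194):
  black-coated: 194 × 1/2 = 97
  white-coated: 194 × 1/2 = 97

97, 97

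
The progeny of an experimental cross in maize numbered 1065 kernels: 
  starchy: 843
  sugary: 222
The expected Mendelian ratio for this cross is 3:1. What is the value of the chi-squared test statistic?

The 3:1 ratio has 4 parts, so with N = 1065 the expected counts are:
  starchy: 1065 × 3/4 = 798.75
  sugary: 1065 × 1/4 = 266.25
χ² = Σ (O − E)² / E
  starchy: (843 − 798.75)² / 798.75 = 2.4514
  sugary: (222 − 266.25)² / 266.25 = 7.3542
χ² = 2.4514 + 7.3542 = 9.8056 ≈ 9.806

9.806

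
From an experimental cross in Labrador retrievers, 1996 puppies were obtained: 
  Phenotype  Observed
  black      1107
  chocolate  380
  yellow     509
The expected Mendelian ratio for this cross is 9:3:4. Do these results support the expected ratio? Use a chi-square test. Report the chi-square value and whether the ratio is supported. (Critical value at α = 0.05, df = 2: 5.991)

Expected counts for N = 1996 under a 9:3:4 ratio (total parts = 16):
  black: 1996 × 9/16 = 1122.75
  chocolate: 1996 × 3/16 = 374.25
  yellow: 1996 × 4/16 = 499
χ² = Σ (O − E)² / E
  black: (1107 − 1122.75)² / 1122.75 = 0.2209
  chocolate: (380 − 374.25)² / 374.25 = 0.0883
  yellow: (509 − 499)² / 499 = 0.2004
χ² = 0.2209 + 0.0883 + 0.2004 = 0.5096 ≈ 0.510
Degrees of freedom = 3 − 1 = 2; critical value at α = 0.05 is 5.991.
Since 0.510 < 5.991, we fail to reject the null hypothesis — the data are consistent with the 9:3:4 ratio.

0.510; consistent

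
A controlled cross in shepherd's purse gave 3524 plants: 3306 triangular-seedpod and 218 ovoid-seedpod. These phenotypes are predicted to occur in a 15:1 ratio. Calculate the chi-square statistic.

0.025

Expected counts for N = 3524 under a 15:1 ratio (total parts = 16):
  triangular-seedpod: 3524 × 15/16 = 3303.75
  ovoid-seedpod: 3524 × 1/16 = 220.25
χ² = Σ (O − E)² / E
  triangular-seedpod: (3306 − 3303.75)² / 3303.75 = 0.0015
  ovoid-seedpod: (218 − 220.25)² / 220.25 = 0.0230
χ² = 0.0015 + 0.0230 = 0.0245 ≈ 0.025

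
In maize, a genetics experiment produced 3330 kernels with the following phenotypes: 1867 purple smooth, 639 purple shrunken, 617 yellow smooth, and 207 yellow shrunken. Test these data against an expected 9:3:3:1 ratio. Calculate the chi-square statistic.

Total ratio parts = 16. Expected numbers out of 3330:
  purple smooth: 3330 × 9/16 = 1873.125
  purple shrunken: 3330 × 3/16 = 624.375
  yellow smooth: 3330 × 3/16 = 624.375
  yellow shrunken: 3330 × 1/16 = 208.125
χ² = Σ (O − E)² / E
  purple smooth: (1867 − 1873.125)² / 1873.125 = 0.0200
  purple shrunken: (639 − 624.375)² / 624.375 = 0.3426
  yellow smooth: (617 − 624.375)² / 624.375 = 0.0871
  yellow shrunken: (207 − 208.125)² / 208.125 = 0.0061
χ² = 0.0200 + 0.3426 + 0.0871 + 0.0061 = 0.4558 ≈ 0.456

0.456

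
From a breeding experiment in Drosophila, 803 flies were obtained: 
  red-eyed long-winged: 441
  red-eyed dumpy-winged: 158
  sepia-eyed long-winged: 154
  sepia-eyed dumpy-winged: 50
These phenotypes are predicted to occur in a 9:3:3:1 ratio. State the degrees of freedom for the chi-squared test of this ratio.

A goodness-of-fit test with 4 phenotype classes has df = 4 − 1 = 3.

3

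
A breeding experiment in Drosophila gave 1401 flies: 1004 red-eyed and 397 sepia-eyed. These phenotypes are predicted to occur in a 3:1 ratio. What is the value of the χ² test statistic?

8.320

The 3:1 ratio has 4 parts, so with N = 1401 the expected counts are:
  red-eyed: 1401 × 3/4 = 1050.75
  sepia-eyed: 1401 × 1/4 = 350.25
χ² = Σ (O − E)² / E
  red-eyed: (1004 − 1050.75)² / 1050.75 = 2.0800
  sepia-eyed: (397 − 350.25)² / 350.25 = 6.2400
χ² = 2.0800 + 6.2400 = 8.320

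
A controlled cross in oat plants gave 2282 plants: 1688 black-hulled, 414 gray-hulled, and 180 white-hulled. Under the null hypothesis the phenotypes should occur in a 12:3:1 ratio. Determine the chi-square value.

10.567

Under the 12:3:1 hypothesis (Σ ratio = 16, N = 2282):
  black-hulled: 2282 × 12/16 = 1711.5
  gray-hulled: 2282 × 3/16 = 427.875
  white-hulled: 2282 × 1/16 = 142.625
χ² = Σ (O − E)² / E
  black-hulled: (1688 − 1711.5)² / 1711.5 = 0.3227
  gray-hulled: (414 − 427.875)² / 427.875 = 0.4499
  white-hulled: (180 − 142.625)² / 142.625 = 9.7941
χ² = 0.3227 + 0.4499 + 9.7941 = 10.5667 ≈ 10.567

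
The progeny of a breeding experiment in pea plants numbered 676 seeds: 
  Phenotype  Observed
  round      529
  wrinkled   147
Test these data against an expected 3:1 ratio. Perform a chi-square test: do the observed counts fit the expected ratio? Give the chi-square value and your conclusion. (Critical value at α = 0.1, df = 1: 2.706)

3.819; not consistent

Total ratio parts = 4. Expected numbers out of 676:
  round: 676 × 3/4 = 507
  wrinkled: 676 × 1/4 = 169
χ² = Σ (O − E)² / E
  round: (529 − 507)² / 507 = 0.9546
  wrinkled: (147 − 169)² / 169 = 2.8639
χ² = 0.9546 + 2.8639 = 3.8185 ≈ 3.819
Degrees of freedom = 2 − 1 = 1; critical value at α = 0.1 is 2.706.
Since 3.819 > 2.706, we reject the null hypothesis — the data do not fit the 3:1 ratio.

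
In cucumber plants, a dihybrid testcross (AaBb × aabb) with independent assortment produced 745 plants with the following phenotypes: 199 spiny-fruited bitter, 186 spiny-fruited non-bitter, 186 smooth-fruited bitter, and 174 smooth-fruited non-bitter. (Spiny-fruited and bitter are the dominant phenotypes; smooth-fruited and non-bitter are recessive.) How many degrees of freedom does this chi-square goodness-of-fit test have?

A dihybrid testcross with independent assortment gives a 1:1:1:1 ratio.
A goodness-of-fit test with 4 phenotype classes has df = 4 − 1 = 3.

3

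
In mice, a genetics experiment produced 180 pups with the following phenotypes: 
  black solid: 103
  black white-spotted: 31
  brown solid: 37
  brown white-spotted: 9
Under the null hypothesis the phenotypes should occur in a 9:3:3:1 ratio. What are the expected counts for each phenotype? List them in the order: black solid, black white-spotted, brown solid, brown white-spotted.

The 9:3:3:1 ratio has 16 parts, so with N = 180 the expected counts are:
  black solid: 180 × 9/16 = 101.25
  black white-spotted: 180 × 3/16 = 33.75
  brown solid: 180 × 3/16 = 33.75
  brown white-spotted: 180 × 1/16 = 11.25

101.25, 33.75, 33.75, 11.25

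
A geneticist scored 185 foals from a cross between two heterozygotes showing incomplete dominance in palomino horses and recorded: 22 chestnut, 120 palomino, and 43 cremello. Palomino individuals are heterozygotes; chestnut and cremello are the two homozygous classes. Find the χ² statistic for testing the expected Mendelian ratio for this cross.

With incomplete dominance, a heterozygote × heterozygote cross gives a 1:2:1 phenotypic ratio.
Total ratio parts = 4. Expected numbers out of 185:
  chestnut: 185 × 1/4 = 46.25
  palomino: 185 × 2/4 = 92.5
  cremello: 185 × 1/4 = 46.25
χ² = Σ (O − E)² / E
  chestnut: (22 − 46.25)² / 46.25 = 12.7149
  palomino: (120 − 92.5)² / 92.5 = 8.1757
  cremello: (43 − 46.25)² / 46.25 = 0.2284
χ² = 12.7149 + 8.1757 + 0.2284 = 21.119

21.119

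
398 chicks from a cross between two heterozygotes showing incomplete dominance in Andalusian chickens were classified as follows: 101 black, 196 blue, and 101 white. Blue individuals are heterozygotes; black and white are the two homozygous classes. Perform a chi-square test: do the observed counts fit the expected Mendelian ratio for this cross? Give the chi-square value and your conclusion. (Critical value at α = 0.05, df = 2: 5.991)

With incomplete dominance, a heterozygote × heterozygote cross gives a 1:2:1 phenotypic ratio.
The 1:2:1 ratio has 4 parts, so with N = 398 the expected counts are:
  black: 398 × 1/4 = 99.5
  blue: 398 × 2/4 = 199
  white: 398 × 1/4 = 99.5
χ² = Σ (O − E)² / E
  black: (101 − 99.5)² / 99.5 = 0.0226
  blue: (196 − 199)² / 199 = 0.0452
  white: (101 − 99.5)² / 99.5 = 0.0226
χ² = 0.0226 + 0.0452 + 0.0226 = 0.0904 ≈ 0.090
Degrees of freedom = 3 − 1 = 2; critical value at α = 0.05 is 5.991.
Since 0.090 < 5.991, we fail to reject the null hypothesis — the data are consistent with the 1:2:1 ratio.

0.090; consistent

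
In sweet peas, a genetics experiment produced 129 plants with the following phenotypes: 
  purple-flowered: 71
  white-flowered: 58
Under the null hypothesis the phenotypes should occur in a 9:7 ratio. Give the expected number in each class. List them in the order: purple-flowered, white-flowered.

72.5625, 56.4375

The 9:7 ratio has 16 parts, so with N = 129 the expected counts are:
  purple-flowered: 129 × 9/16 = 72.5625
  white-flowered: 129 × 7/16 = 56.4375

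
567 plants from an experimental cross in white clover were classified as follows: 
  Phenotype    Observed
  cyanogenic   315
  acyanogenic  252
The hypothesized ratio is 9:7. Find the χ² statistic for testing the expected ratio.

Total ratio parts = 16. Expected numbers out of 567:
  cyanogenic: 567 × 9/16 = 318.9375
  acyanogenic: 567 × 7/16 = 248.0625
χ² = Σ (O − E)² / E
  cyanogenic: (315 − 318.9375)² / 318.9375 = 0.0486
  acyanogenic: (252 − 248.0625)² / 248.0625 = 0.0625
χ² = 0.0486 + 0.0625 = 0.1111 ≈ 0.111

0.111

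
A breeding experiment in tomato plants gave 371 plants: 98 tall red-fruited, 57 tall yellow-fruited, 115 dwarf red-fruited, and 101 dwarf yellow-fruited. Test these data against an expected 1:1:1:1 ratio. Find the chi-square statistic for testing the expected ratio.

Total ratio parts = 4. Expected numbers out of 371:
  tall red-fruited: 371 × 1/4 = 92.75
  tall yellow-fruited: 371 × 1/4 = 92.75
  dwarf red-fruited: 371 × 1/4 = 92.75
  dwarf yellow-fruited: 371 × 1/4 = 92.75
χ² = Σ (O − E)² / E
  tall red-fruited: (98 − 92.75)² / 92.75 = 0.2972
  tall yellow-fruited: (57 − 92.75)² / 92.75 = 13.7796
  dwarf red-fruited: (115 − 92.75)² / 92.75 = 5.3376
  dwarf yellow-fruited: (101 − 92.75)² / 92.75 = 0.7338
χ² = 0.2972 + 13.7796 + 5.3376 + 0.7338 = 20.1482 ≈ 20.148

20.148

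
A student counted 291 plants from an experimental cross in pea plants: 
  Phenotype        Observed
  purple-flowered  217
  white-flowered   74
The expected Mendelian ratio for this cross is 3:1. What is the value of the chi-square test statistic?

The 3:1 ratio has 4 parts, so with N = 291 the expected counts are:
  purple-flowered: 291 × 3/4 = 218.25
  white-flowered: 291 × 1/4 = 72.75
χ² = Σ (O − E)² / E
  purple-flowered: (217 − 218.25)² / 218.25 = 0.0072
  white-flowered: (74 − 72.75)² / 72.75 = 0.0215
χ² = 0.0072 + 0.0215 = 0.0287 ≈ 0.029

0.029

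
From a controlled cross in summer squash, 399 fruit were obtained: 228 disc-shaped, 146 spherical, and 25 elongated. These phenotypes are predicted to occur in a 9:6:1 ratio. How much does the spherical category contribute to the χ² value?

0.088

The 9:6:1 ratio has 16 parts, so with N = 399 the expected counts are:
  disc-shaped: 399 × 9/16 = 224.4375
  spherical: 399 × 6/16 = 149.625
  elongated: 399 × 1/16 = 24.9375
Contribution of spherical: (146 − 149.625)² / 149.625 = 0.0878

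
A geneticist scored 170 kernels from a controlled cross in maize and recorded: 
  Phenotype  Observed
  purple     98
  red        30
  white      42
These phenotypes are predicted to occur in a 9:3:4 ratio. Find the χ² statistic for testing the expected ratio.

Expected counts for N = 170 under a 9:3:4 ratio (total parts = 16):
  purple: 170 × 9/16 = 95.625
  red: 170 × 3/16 = 31.875
  white: 170 × 4/16 = 42.5
χ² = Σ (O − E)² / E
  purple: (98 − 95.625)² / 95.625 = 0.0590
  red: (30 − 31.875)² / 31.875 = 0.1103
  white: (42 − 42.5)² / 42.5 = 0.0059
χ² = 0.0590 + 0.1103 + 0.0059 = 0.1752 ≈ 0.175

0.175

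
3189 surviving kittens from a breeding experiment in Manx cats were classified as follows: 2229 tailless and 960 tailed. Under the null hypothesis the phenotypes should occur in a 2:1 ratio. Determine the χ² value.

14.970

Under the 2:1 hypothesis (Σ ratio = 3, N = 3189):
  tailless: 3189 × 2/3 = 2126
  tailed: 3189 × 1/3 = 1063
χ² = Σ (O − E)² / E
  tailless: (2229 − 2126)² / 2126 = 4.9901
  tailed: (960 − 1063)² / 1063 = 9.9802
χ² = 4.9901 + 9.9802 = 14.9703 ≈ 14.970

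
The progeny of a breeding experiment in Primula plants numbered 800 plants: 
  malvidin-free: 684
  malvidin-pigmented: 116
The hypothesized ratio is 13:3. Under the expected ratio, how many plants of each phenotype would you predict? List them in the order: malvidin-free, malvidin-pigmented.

650, 150

Expected counts for N = 800 under a 13:3 ratio (total parts = 16):
  malvidin-free: 800 × 13/16 = 650
  malvidin-pigmented: 800 × 3/16 = 150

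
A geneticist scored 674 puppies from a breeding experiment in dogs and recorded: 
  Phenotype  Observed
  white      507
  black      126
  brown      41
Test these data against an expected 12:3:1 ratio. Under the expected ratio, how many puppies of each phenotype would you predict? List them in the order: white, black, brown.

505.5, 126.375, 42.125

Expected counts for N = 674 under a 12:3:1 ratio (total parts = 16):
  white: 674 × 12/16 = 505.5
  black: 674 × 3/16 = 126.375
  brown: 674 × 1/16 = 42.125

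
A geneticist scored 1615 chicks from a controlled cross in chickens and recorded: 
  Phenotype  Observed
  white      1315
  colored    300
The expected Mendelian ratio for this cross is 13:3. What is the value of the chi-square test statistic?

0.032

Total ratio parts = 16. Expected numbers out of 1615:
  white: 1615 × 13/16 = 1312.1875
  colored: 1615 × 3/16 = 302.8125
χ² = Σ (O − E)² / E
  white: (1315 − 1312.1875)² / 1312.1875 = 0.0060
  colored: (300 − 302.8125)² / 302.8125 = 0.0261
χ² = 0.0060 + 0.0261 = 0.0321 ≈ 0.032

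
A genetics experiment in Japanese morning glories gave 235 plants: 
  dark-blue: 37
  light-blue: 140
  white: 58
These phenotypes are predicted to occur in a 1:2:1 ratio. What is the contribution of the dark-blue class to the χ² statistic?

Total ratio parts = 4. Expected numbers out of 235:
  dark-blue: 235 × 1/4 = 58.75
  light-blue: 235 × 2/4 = 117.5
  white: 235 × 1/4 = 58.75
Contribution of dark-blue: (37 − 58.75)² / 58.75 = 8.0521

8.052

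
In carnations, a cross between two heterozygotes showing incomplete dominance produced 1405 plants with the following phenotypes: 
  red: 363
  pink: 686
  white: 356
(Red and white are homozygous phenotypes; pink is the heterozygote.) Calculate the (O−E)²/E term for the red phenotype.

With incomplete dominance, a heterozygote × heterozygote cross gives a 1:2:1 phenotypic ratio.
Under the 1:2:1 hypothesis (Σ ratio = 4, N = 1405):
  red: 1405 × 1/4 = 351.25
  pink: 1405 × 2/4 = 702.5
  white: 1405 × 1/4 = 351.25
Contribution of red: (363 − 351.25)² / 351.25 = 0.3931

0.393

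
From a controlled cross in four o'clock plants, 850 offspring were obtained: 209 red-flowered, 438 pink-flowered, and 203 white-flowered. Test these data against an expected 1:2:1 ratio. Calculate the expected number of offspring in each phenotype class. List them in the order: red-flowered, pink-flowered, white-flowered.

212.5, 425, 212.5

Expected counts for N = 850 under a 1:2:1 ratio (total parts = 4):
  red-flowered: 850 × 1/4 = 212.5
  pink-flowered: 850 × 2/4 = 425
  white-flowered: 850 × 1/4 = 212.5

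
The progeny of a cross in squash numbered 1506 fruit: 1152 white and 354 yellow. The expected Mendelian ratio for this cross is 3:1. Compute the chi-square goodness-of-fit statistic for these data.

1.793

Under the 3:1 hypothesis (Σ ratio = 4, N = 1506):
  white: 1506 × 3/4 = 1129.5
  yellow: 1506 × 1/4 = 376.5
χ² = Σ (O − E)² / E
  white: (1152 − 1129.5)² / 1129.5 = 0.4482
  yellow: (354 − 376.5)² / 376.5 = 1.3446
χ² = 0.4482 + 1.3446 = 1.7928 ≈ 1.793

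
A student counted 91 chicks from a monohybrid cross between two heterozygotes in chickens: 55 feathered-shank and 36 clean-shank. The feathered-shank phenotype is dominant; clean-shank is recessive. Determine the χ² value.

For a monohybrid cross between heterozygotes with complete dominance, the expected phenotypic ratio is 3:1.
Expected counts for N = 91 under a 3:1 ratio (total parts = 4):
  feathered-shank: 91 × 3/4 = 68.25
  clean-shank: 91 × 1/4 = 22.75
χ² = Σ (O − E)² / E
  feathered-shank: (55 − 68.25)² / 68.25 = 2.5723
  clean-shank: (36 − 22.75)² / 22.75 = 7.7170
χ² = 2.5723 + 7.7170 = 10.2893 ≈ 10.289

10.289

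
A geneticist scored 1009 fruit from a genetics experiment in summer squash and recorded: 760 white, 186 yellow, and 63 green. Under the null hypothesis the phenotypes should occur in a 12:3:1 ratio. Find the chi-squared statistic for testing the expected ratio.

Total ratio parts = 16. Expected numbers out of 1009:
  white: 1009 × 12/16 = 756.75
  yellow: 1009 × 3/16 = 189.1875
  green: 1009 × 1/16 = 63.0625
χ² = Σ (O − E)² / E
  white: (760 − 756.75)² / 756.75 = 0.0140
  yellow: (186 − 189.1875)² / 189.1875 = 0.0537
  green: (63 − 63.0625)² / 63.0625 = 0.0001
χ² = 0.0140 + 0.0537 + 0.0001 = 0.0678 ≈ 0.068

0.068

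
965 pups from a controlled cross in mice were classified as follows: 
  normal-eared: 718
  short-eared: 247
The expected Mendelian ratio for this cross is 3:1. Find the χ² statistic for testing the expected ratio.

0.183

Total ratio parts = 4. Expected numbers out of 965:
  normal-eared: 965 × 3/4 = 723.75
  short-eared: 965 × 1/4 = 241.25
χ² = Σ (O − E)² / E
  normal-eared: (718 − 723.75)² / 723.75 = 0.0457
  short-eared: (247 − 241.25)² / 241.25 = 0.1370
χ² = 0.0457 + 0.1370 = 0.1827 ≈ 0.183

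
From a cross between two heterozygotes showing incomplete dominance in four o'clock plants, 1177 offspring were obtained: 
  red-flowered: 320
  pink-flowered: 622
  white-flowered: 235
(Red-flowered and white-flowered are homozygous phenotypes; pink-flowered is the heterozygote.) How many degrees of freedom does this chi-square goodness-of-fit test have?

With incomplete dominance, a heterozygote × heterozygote cross gives a 1:2:1 phenotypic ratio.
A goodness-of-fit test with 3 phenotype classes has df = 3 − 1 = 2.

2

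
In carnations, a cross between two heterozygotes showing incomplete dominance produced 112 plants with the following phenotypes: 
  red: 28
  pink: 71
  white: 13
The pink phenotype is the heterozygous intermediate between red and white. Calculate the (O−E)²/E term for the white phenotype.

8.036

With incomplete dominance, a heterozygote × heterozygote cross gives a 1:2:1 phenotypic ratio.
The 1:2:1 ratio has 4 parts, so with N = 112 the expected counts are:
  red: 112 × 1/4 = 28
  pink: 112 × 2/4 = 56
  white: 112 × 1/4 = 28
Contribution of white: (13 − 28)² / 28 = 8.0357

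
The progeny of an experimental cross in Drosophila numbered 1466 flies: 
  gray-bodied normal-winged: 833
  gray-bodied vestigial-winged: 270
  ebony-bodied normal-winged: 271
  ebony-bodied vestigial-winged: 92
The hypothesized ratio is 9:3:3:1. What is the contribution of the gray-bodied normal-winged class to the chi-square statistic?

Expected counts for N = 1466 under a 9:3:3:1 ratio (total parts = 16):
  gray-bodied normal-winged: 1466 × 9/16 = 824.625
  gray-bodied vestigial-winged: 1466 × 3/16 = 274.875
  ebony-bodied normal-winged: 1466 × 3/16 = 274.875
  ebony-bodied vestigial-winged: 1466 × 1/16 = 91.625
Contribution of gray-bodied normal-winged: (833 − 824.625)² / 824.625 = 0.0851

0.085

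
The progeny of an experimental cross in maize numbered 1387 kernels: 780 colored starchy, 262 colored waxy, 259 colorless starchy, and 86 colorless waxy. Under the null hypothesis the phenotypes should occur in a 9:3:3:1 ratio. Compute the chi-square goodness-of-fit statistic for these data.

0.024

The 9:3:3:1 ratio has 16 parts, so with N = 1387 the expected counts are:
  colored starchy: 1387 × 9/16 = 780.1875
  colored waxy: 1387 × 3/16 = 260.0625
  colorless starchy: 1387 × 3/16 = 260.0625
  colorless waxy: 1387 × 1/16 = 86.6875
χ² = Σ (O − E)² / E
  colored starchy: (780 − 780.1875)² / 780.1875 = 0.0000
  colored waxy: (262 − 260.0625)² / 260.0625 = 0.0144
  colorless starchy: (259 − 260.0625)² / 260.0625 = 0.0043
  colorless waxy: (86 − 86.6875)² / 86.6875 = 0.0055
χ² = 0.0000 + 0.0144 + 0.0043 + 0.0055 = 0.0242 ≈ 0.024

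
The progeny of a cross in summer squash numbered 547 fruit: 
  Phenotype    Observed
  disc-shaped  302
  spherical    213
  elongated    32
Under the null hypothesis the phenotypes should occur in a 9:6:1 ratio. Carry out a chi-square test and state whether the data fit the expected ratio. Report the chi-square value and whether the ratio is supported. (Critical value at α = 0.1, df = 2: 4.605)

0.547; consistent

Total ratio parts = 16. Expected numbers out of 547:
  disc-shaped: 547 × 9/16 = 307.6875
  spherical: 547 × 6/16 = 205.125
  elongated: 547 × 1/16 = 34.1875
χ² = Σ (O − E)² / E
  disc-shaped: (302 − 307.6875)² / 307.6875 = 0.1051
  spherical: (213 − 205.125)² / 205.125 = 0.3023
  elongated: (32 − 34.1875)² / 34.1875 = 0.1400
χ² = 0.1051 + 0.3023 + 0.1400 = 0.5474 ≈ 0.547
Degrees of freedom = 3 − 1 = 2; critical value at α = 0.1 is 4.605.
Since 0.547 < 4.605, we fail to reject the null hypothesis — the data are consistent with the 9:6:1 ratio.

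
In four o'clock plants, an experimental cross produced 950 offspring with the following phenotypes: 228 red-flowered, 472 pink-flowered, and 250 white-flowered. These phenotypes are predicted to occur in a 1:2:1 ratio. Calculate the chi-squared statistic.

Under the 1:2:1 hypothesis (Σ ratio = 4, N = 950):
  red-flowered: 950 × 1/4 = 237.5
  pink-flowered: 950 × 2/4 = 475
  white-flowered: 950 × 1/4 = 237.5
χ² = Σ (O − E)² / E
  red-flowered: (228 − 237.5)² / 237.5 = 0.3800
  pink-flowered: (472 − 475)² / 475 = 0.0189
  white-flowered: (250 − 237.5)² / 237.5 = 0.6579
χ² = 0.3800 + 0.0189 + 0.6579 = 1.0568 ≈ 1.057

1.057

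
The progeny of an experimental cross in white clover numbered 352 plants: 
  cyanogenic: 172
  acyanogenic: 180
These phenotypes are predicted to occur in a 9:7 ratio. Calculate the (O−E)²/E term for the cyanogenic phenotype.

The 9:7 ratio has 16 parts, so with N = 352 the expected counts are:
  cyanogenic: 352 × 9/16 = 198
  acyanogenic: 352 × 7/16 = 154
Contribution of cyanogenic: (172 − 198)² / 198 = 3.4141

3.414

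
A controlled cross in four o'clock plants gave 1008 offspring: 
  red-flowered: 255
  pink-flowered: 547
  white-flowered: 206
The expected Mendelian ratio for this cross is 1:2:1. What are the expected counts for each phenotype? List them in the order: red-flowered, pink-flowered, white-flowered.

252, 504, 252

Under the 1:2:1 hypothesis (Σ ratio = 4, N = 1008):
  red-flowered: 1008 × 1/4 = 252
  pink-flowered: 1008 × 2/4 = 504
  white-flowered: 1008 × 1/4 = 252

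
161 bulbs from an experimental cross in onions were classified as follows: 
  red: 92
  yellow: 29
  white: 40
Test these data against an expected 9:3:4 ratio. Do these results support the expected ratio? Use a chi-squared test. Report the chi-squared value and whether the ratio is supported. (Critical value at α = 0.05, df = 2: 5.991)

The 9:3:4 ratio has 16 parts, so with N = 161 the expected counts are:
  red: 161 × 9/16 = 90.5625
  yellow: 161 × 3/16 = 30.1875
  white: 161 × 4/16 = 40.25
χ² = Σ (O − E)² / E
  red: (92 − 90.5625)² / 90.5625 = 0.0228
  yellow: (29 − 30.1875)² / 30.1875 = 0.0467
  white: (40 − 40.25)² / 40.25 = 0.0016
χ² = 0.0228 + 0.0467 + 0.0016 = 0.0711 ≈ 0.071
Degrees of freedom = 3 − 1 = 2; critical value at α = 0.05 is 5.991.
Since 0.071 < 5.991, we fail to reject the null hypothesis — the data are consistent with the 9:3:4 ratio.

0.071; consistent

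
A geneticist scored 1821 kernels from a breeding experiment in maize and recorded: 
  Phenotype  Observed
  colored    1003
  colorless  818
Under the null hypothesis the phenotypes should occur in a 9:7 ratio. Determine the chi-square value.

1.014

The 9:7 ratio has 16 parts, so with N = 1821 the expected counts are:
  colored: 1821 × 9/16 = 1024.3125
  colorless: 1821 × 7/16 = 796.6875
χ² = Σ (O − E)² / E
  colored: (1003 − 1024.3125)² / 1024.3125 = 0.4434
  colorless: (818 − 796.6875)² / 796.6875 = 0.5701
χ² = 0.4434 + 0.5701 = 1.0135 ≈ 1.014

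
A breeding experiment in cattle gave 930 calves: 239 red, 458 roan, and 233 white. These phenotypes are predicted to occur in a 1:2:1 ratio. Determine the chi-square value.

Expected counts for N = 930 under a 1:2:1 ratio (total parts = 4):
  red: 930 × 1/4 = 232.5
  roan: 930 × 2/4 = 465
  white: 930 × 1/4 = 232.5
χ² = Σ (O − E)² / E
  red: (239 − 232.5)² / 232.5 = 0.1817
  roan: (458 − 465)² / 465 = 0.1054
  white: (233 − 232.5)² / 232.5 = 0.0011
χ² = 0.1817 + 0.1054 + 0.0011 = 0.2882 ≈ 0.288

0.288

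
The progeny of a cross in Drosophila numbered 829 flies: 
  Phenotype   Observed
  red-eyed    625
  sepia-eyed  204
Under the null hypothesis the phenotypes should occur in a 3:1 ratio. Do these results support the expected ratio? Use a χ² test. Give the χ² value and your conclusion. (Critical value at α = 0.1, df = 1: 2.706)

0.068; consistent

The 3:1 ratio has 4 parts, so with N = 829 the expected counts are:
  red-eyed: 829 × 3/4 = 621.75
  sepia-eyed: 829 × 1/4 = 207.25
χ² = Σ (O − E)² / E
  red-eyed: (625 − 621.75)² / 621.75 = 0.0170
  sepia-eyed: (204 − 207.25)² / 207.25 = 0.0510
χ² = 0.0170 + 0.0510 = 0.068
Degrees of freedom = 2 − 1 = 1; critical value at α = 0.1 is 2.706.
Since 0.068 < 2.706, we fail to reject the null hypothesis — the data are consistent with the 3:1 ratio.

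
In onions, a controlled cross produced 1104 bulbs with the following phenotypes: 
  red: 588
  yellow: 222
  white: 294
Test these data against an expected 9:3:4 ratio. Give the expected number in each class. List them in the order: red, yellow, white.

Expected counts for N = 1104 under a 9:3:4 ratio (total parts = 16):
  red: 1104 × 9/16 = 621
  yellow: 1104 × 3/16 = 207
  white: 1104 × 4/16 = 276

621, 207, 276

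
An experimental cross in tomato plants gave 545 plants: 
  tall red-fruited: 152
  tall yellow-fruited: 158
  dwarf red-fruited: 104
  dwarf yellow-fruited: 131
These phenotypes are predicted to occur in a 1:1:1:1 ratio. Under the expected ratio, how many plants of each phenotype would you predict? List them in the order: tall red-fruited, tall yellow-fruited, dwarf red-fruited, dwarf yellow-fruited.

Expected counts for N = 545 under a 1:1:1:1 ratio (total parts = 4):
  tall red-fruited: 545 × 1/4 = 136.25
  tall yellow-fruited: 545 × 1/4 = 136.25
  dwarf red-fruited: 545 × 1/4 = 136.25
  dwarf yellow-fruited: 545 × 1/4 = 136.25

136.25, 136.25, 136.25, 136.25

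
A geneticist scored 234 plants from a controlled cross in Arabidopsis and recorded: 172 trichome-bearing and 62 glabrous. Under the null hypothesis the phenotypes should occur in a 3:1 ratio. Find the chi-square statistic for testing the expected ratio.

0.279

The 3:1 ratio has 4 parts, so with N = 234 the expected counts are:
  trichome-bearing: 234 × 3/4 = 175.5
  glabrous: 234 × 1/4 = 58.5
χ² = Σ (O − E)² / E
  trichome-bearing: (172 − 175.5)² / 175.5 = 0.0698
  glabrous: (62 − 58.5)² / 58.5 = 0.2094
χ² = 0.0698 + 0.2094 = 0.2792 ≈ 0.279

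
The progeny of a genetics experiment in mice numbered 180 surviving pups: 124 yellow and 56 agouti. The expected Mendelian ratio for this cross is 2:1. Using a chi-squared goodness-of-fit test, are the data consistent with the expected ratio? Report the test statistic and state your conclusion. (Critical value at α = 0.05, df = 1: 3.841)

0.400; consistent

Expected counts for N = 180 under a 2:1 ratio (total parts = 3):
  yellow: 180 × 2/3 = 120
  agouti: 180 × 1/3 = 60
χ² = Σ (O − E)² / E
  yellow: (124 − 120)² / 120 = 0.1333
  agouti: (56 − 60)² / 60 = 0.2667
χ² = 0.1333 + 0.2667 = 0.400
Degrees of freedom = 2 − 1 = 1; critical value at α = 0.05 is 3.841.
Since 0.400 < 3.841, we fail to reject the null hypothesis — the data are consistent with the 2:1 ratio.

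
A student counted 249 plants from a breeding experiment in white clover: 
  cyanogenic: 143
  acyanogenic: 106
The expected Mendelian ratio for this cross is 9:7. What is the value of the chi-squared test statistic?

0.141

Expected counts for N = 249 under a 9:7 ratio (total parts = 16):
  cyanogenic: 249 × 9/16 = 140.0625
  acyanogenic: 249 × 7/16 = 108.9375
χ² = Σ (O − E)² / E
  cyanogenic: (143 − 140.0625)² / 140.0625 = 0.0616
  acyanogenic: (106 − 108.9375)² / 108.9375 = 0.0792
χ² = 0.0616 + 0.0792 = 0.1408 ≈ 0.141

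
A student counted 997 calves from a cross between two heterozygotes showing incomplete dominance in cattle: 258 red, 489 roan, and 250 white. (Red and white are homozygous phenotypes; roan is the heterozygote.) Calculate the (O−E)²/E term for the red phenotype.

With incomplete dominance, a heterozygote × heterozygote cross gives a 1:2:1 phenotypic ratio.
The 1:2:1 ratio has 4 parts, so with N = 997 the expected counts are:
  red: 997 × 1/4 = 249.25
  roan: 997 × 2/4 = 498.5
  white: 997 × 1/4 = 249.25
Contribution of red: (258 − 249.25)² / 249.25 = 0.3072

0.307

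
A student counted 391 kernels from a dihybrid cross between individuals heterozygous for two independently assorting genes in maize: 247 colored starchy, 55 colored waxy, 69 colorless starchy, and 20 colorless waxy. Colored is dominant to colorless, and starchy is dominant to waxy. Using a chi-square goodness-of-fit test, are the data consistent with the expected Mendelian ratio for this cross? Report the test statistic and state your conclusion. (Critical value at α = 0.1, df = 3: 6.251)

8.964; not consistent

A dihybrid F₂ with independent assortment and complete dominance at both loci gives a 9:3:3:1 phenotypic ratio.
Expected counts for N = 391 under a 9:3:3:1 ratio (total parts = 16):
  colored starchy: 391 × 9/16 = 219.9375
  colored waxy: 391 × 3/16 = 73.3125
  colorless starchy: 391 × 3/16 = 73.3125
  colorless waxy: 391 × 1/16 = 24.4375
χ² = Σ (O − E)² / E
  colored starchy: (247 − 219.9375)² / 219.9375 = 3.3299
  colored waxy: (55 − 73.3125)² / 73.3125 = 4.5742
  colorless starchy: (69 − 73.3125)² / 73.3125 = 0.2537
  colorless waxy: (20 − 24.4375)² / 24.4375 = 0.8058
χ² = 3.3299 + 4.5742 + 0.2537 + 0.8058 = 8.9636 ≈ 8.964
Degrees of freedom = 4 − 1 = 3; critical value at α = 0.1 is 6.251.
Since 8.964 > 6.251, we reject the null hypothesis — the data do not fit the 9:3:3:1 ratio.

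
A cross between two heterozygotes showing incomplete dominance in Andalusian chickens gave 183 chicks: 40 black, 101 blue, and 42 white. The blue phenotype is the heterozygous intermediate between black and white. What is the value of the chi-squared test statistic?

2.016

With incomplete dominance, a heterozygote × heterozygote cross gives a 1:2:1 phenotypic ratio.
Expected counts for N = 183 under a 1:2:1 ratio (total parts = 4):
  black: 183 × 1/4 = 45.75
  blue: 183 × 2/4 = 91.5
  white: 183 × 1/4 = 45.75
χ² = Σ (O − E)² / E
  black: (40 − 45.75)² / 45.75 = 0.7227
  blue: (101 − 91.5)² / 91.5 = 0.9863
  white: (42 − 45.75)² / 45.75 = 0.3074
χ² = 0.7227 + 0.9863 + 0.3074 = 2.0164 ≈ 2.016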